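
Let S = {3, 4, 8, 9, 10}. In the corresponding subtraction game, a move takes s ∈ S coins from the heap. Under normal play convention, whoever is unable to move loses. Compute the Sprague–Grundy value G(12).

4

G(0) = 0
G(1) = mex{} = 0
G(2) = mex{} = 0
G(3) = mex{0} = 1
G(4) = mex{0,0} = 1
G(5) = mex{0,0} = 1
G(6) = mex{1,0} = 2
G(7) = mex{1,1} = 0
G(8) = mex{1,1,0} = 2
G(9) = mex{2,1,0,0} = 3
G(10) = mex{0,2,0,0,0} = 1
G(11) = mex{2,0,1,0,0} = 3
G(12) = mex{3,2,1,1,0} = 4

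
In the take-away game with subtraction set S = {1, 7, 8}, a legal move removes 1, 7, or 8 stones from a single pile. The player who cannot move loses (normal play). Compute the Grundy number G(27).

n :  0  1  2  3  4  5  6  7  8  9 10 11 12 13 14 15 16 17 18 19 20 21 22 23 24 25 26 27
G :  0  1  0  1  0  1  0  1  2  3  2  3  2  3  2  0  1  0  1  0  1  0  1  2  3  2  3  2

2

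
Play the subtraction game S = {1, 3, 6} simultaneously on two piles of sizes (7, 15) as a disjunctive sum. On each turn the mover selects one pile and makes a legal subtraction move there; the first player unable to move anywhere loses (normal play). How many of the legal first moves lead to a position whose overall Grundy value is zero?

1

All piles use S = {1, 3, 6}:
n :  0  1  2  3  4  5  6  7  8  9 10 11 12 13 14 15
G :  0  1  0  1  0  1  2  3  2  0  1  0  1  0  1  2
Pile A: G(7) = 3.
Pile B: G(15) = 2.
Combined Grundy value = 3 ⊕ 2 = 1.
A winning move leaves total XOR = 0, i.e. changes one component's Grundy value g to g ⊕ X where X is the current total.
Pile A: need g' = 3⊕1 = 2. Options: 7−1→G=2, 7−3→G=0, 7−6→G=1. Hits: 1.
Pile B: need g' = 2⊕1 = 3. Options: 15−1→G=1, 15−3→G=1, 15−6→G=0. Hits: 0.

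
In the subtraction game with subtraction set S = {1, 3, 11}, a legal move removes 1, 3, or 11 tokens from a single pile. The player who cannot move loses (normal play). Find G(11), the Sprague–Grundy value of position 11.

G(0) = 0
G(1) = mex{0} = 1
G(2) = mex{1} = 0
G(3) = mex{0,0} = 1
G(4) = mex{1,1} = 0
G(5) = mex{0,0} = 1
G(6) = mex{1,1} = 0
G(7) = mex{0,0} = 1
G(8) = mex{1,1} = 0
G(9) = mex{0,0} = 1
G(10) = mex{1,1} = 0
G(11) = mex{0,0,0} = 1

1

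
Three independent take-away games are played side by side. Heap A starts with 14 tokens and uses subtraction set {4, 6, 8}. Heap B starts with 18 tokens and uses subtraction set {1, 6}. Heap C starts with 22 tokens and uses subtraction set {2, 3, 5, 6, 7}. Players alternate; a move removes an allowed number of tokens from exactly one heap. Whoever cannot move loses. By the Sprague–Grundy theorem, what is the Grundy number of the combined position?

2

Heap A, S = {4, 6, 8}:
n :  0  1  2  3  4  5  6  7  8  9 10 11 12 13 14
G :  0  0  0  0  1  1  1  1  2  2  2  2  0  0  0
G_A(14) = 0.
Heap B, S = {1, 6}:
G(0) = 0
G(1) = mex{0} = 1
G(2) = mex{1} = 0
G(3) = mex{0} = 1
G(4) = mex{1} = 0
G(5) = mex{0} = 1
G(6) = mex{1,0} = 2
G(7) = mex{2,1} = 0
G(8) = mex{0,0} = 1
G(9) = mex{1,1} = 0
G(10) = mex{0,0} = 1
G(11) = mex{1,1} = 0
G(12) = mex{0,2} = 1
G(13) = mex{1,0} = 2
G(14) = mex{2,1} = 0
G(15) = mex{0,0} = 1
G(16) = mex{1,1} = 0
G(17) = mex{0,0} = 1
G(18) = mex{1,1} = 0
G_B(18) = 0.
Heap C, S = {2, 3, 5, 6, 7}:
G(0) = 0
G(1) = mex{} = 0
G(2) = mex{0} = 1
G(3) = mex{0,0} = 1
G(4) = mex{1,0} = 2
G(5) = mex{1,1,0} = 2
G(6) = mex{2,1,0,0} = 3
G(7) = mex{2,2,1,0,0} = 3
G(8) = mex{3,2,1,1,0} = 4
G(9) = mex{3,3,2,1,1} = 0
G(10) = mex{4,3,2,2,1} = 0
G(11) = mex{0,4,3,2,2} = 1
G(12) = mex{0,0,3,3,2} = 1
G(13) = mex{1,0,4,3,3} = 2
G(14) = mex{1,1,0,4,3} = 2
G(15) = mex{2,1,0,0,4} = 3
G(16) = mex{2,2,1,0,0} = 3
G(17) = mex{3,2,1,1,0} = 4
G(18) = mex{3,3,2,1,1} = 0
G(19) = mex{4,3,2,2,1} = 0
G(20) = mex{0,4,3,2,2} = 1
G(21) = mex{0,0,3,3,2} = 1
G(22) = mex{1,0,4,3,3} = 2
G_C(22) = 2.
Combined Grundy value = 0 ⊕ 0 ⊕ 2 = 2.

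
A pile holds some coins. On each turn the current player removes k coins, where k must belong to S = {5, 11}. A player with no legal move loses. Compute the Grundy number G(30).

2

G(0) = 0
G(1) = mex{} = 0
G(2) = mex{} = 0
G(3) = mex{} = 0
G(4) = mex{} = 0
G(5) = mex{0} = 1
G(6) = mex{0} = 1
G(7) = mex{0} = 1
G(8) = mex{0} = 1
G(9) = mex{0} = 1
G(10) = mex{1} = 0
G(11) = mex{1,0} = 2
G(12) = mex{1,0} = 2
G(13) = mex{1,0} = 2
G(14) = mex{1,0} = 2
G(15) = mex{0,0} = 1
G(16) = mex{2,1} = 0
G(17) = mex{2,1} = 0
G(18) = mex{2,1} = 0
G(19) = mex{2,1} = 0
G(20) = mex{1,1} = 0
G(21) = mex{0,0} = 1
G(22) = mex{0,2} = 1
G(23) = mex{0,2} = 1
G(24) = mex{0,2} = 1
G(25) = mex{0,2} = 1
G(26) = mex{1,1} = 0
G(27) = mex{1,0} = 2
G(28) = mex{1,0} = 2
G(29) = mex{1,0} = 2
G(30) = mex{1,0} = 2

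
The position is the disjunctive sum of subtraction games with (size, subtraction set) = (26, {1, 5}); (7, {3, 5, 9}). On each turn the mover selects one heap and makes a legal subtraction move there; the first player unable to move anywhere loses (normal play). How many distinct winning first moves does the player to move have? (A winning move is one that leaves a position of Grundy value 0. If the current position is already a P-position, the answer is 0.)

Heap A, S = {1, 5}:
G(0) = 0
G(1) = mex{0} = 1
G(2) = mex{1} = 0
G(3) = mex{0} = 1
G(4) = mex{1} = 0
G(5) = mex{0,0} = 1
G(6) = mex{1,1} = 0
G(7) = mex{0,0} = 1
G(8) = mex{1,1} = 0
G(9) = mex{0,0} = 1
G(10) = mex{1,1} = 0
G(11) = mex{0,0} = 1
G(12) = mex{1,1} = 0
G(13) = mex{0,0} = 1
G(14) = mex{1,1} = 0
G(15) = mex{0,0} = 1
G(16) = mex{1,1} = 0
G(17) = mex{0,0} = 1
G(18) = mex{1,1} = 0
G(19) = mex{0,0} = 1
G(20) = mex{1,1} = 0
G(21) = mex{0,0} = 1
G(22) = mex{1,1} = 0
G(23) = mex{0,0} = 1
G(24) = mex{1,1} = 0
G(25) = mex{0,0} = 1
G(26) = mex{1,1} = 0
G_A(26) = 0.
Heap B, S = {3, 5, 9}:
G(0) = 0
G(1) = mex{} = 0
G(2) = mex{} = 0
G(3) = mex{0} = 1
G(4) = mex{0} = 1
G(5) = mex{0,0} = 1
G(6) = mex{1,0} = 2
G(7) = mex{1,0} = 2
G_B(7) = 2.
Combined Grundy value = 0 ⊕ 2 = 2.
A winning move leaves total XOR = 0, i.e. changes one component's Grundy value g to g ⊕ X where X is the current total.
Heap A: need g' = 0⊕2 = 2. Options: 26−1→G=1, 26−5→G=1. Hits: 0.
Heap B: need g' = 2⊕2 = 0. Options: 7−3→G=1, 7−5→G=0. Hits: 1.

1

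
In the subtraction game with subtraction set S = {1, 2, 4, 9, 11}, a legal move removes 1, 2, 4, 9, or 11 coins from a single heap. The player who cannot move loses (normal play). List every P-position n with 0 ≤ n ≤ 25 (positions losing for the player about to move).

0, 3, 6, 13, 16, 19

n :  0  1  2  3  4  5  6  7  8  9 10 11 12 13 14 15 16 17 18 19 20 21 22 23 24 25
G :  0  1  2  0  1  2  0  1  2  3  4  5  3  0  1  2  0  1  2  0  1  2  3  4  5  3
P-positions are exactly the n with G(n) = 0.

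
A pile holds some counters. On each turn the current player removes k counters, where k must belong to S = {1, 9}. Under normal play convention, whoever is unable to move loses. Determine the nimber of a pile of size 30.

0

n :  0  1  2  3  4  5  6  7  8  9 10 11 12 13 14 15 16 17 18 19 20 21 22 23 24 25 26 27 28 29 30
G :  0  1  0  1  0  1  0  1  0  1  0  1  0  1  0  1  0  1  0  1  0  1  0  1  0  1  0  1  0  1  0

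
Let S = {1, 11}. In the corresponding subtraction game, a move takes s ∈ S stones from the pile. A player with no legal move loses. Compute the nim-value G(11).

1

n :  0  1  2  3  4  5  6  7  8  9 10 11
G :  0  1  0  1  0  1  0  1  0  1  0  1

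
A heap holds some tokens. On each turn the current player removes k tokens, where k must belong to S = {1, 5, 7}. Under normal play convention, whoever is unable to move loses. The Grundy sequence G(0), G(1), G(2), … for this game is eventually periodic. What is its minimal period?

G(0) = 0
G(1) = mex{0} = 1
G(2) = mex{1} = 0
G(3) = mex{0} = 1
G(4) = mex{1} = 0
G(5) = mex{0,0} = 1
G(6) = mex{1,1} = 0
G(7) = mex{0,0,0} = 1
G(8) = mex{1,1,1} = 0
G(9) = mex{0,0,0} = 1
G(10) = mex{1,1,1} = 0
G(11) = mex{0,0,0} = 1
G(12) = mex{1,1,1} = 0
G(13) = mex{0,0,0} = 1
G(14) = mex{1,1,1} = 0
G(n+2) = G(n) holds for n = 0,…,6 (a full window of length max(S) = 7), so the sequence is purely periodic with period 2.

2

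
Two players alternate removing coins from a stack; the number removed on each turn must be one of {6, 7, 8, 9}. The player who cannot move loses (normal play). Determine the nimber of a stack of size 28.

2

G(0) = 0
G(1) = mex{} = 0
G(2) = mex{} = 0
G(3) = mex{} = 0
G(4) = mex{} = 0
G(5) = mex{} = 0
G(6) = mex{0} = 1
G(7) = mex{0,0} = 1
G(8) = mex{0,0,0} = 1
G(9) = mex{0,0,0,0} = 1
G(10) = mex{0,0,0,0} = 1
G(11) = mex{0,0,0,0} = 1
G(12) = mex{1,0,0,0} = 2
G(13) = mex{1,1,0,0} = 2
G(14) = mex{1,1,1,0} = 2
G(15) = mex{1,1,1,1} = 0
G(16) = mex{1,1,1,1} = 0
G(17) = mex{1,1,1,1} = 0
G(18) = mex{2,1,1,1} = 0
G(19) = mex{2,2,1,1} = 0
G(20) = mex{2,2,2,1} = 0
G(21) = mex{0,2,2,2} = 1
G(22) = mex{0,0,2,2} = 1
G(23) = mex{0,0,0,2} = 1
G(24) = mex{0,0,0,0} = 1
G(25) = mex{0,0,0,0} = 1
G(26) = mex{0,0,0,0} = 1
G(27) = mex{1,0,0,0} = 2
G(28) = mex{1,1,0,0} = 2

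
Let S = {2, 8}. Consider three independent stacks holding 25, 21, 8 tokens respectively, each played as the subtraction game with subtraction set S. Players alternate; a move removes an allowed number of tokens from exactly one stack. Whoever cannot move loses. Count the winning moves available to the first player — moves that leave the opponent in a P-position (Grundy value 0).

2

All stacks use S = {2, 8}:
n :  0  1  2  3  4  5  6  7  8  9 10 11 12 13 14 15 16 17 18 19 20 21 22 23 24 25
G :  0  0  1  1  0  0  1  1  2  2  0  0  1  1  0  0  1  1  2  2  0  0  1  1  0  0
Stack A: G(25) = 0.
Stack B: G(21) = 0.
Stack C: G(8) = 2.
Combined Grundy value = 0 ⊕ 0 ⊕ 2 = 2.
A winning move leaves total XOR = 0, i.e. changes one component's Grundy value g to g ⊕ X where X is the current total.
Stack A: need g' = 0⊕2 = 2. Options: 25−2→G=1, 25−8→G=1. Hits: 0.
Stack B: need g' = 0⊕2 = 2. Options: 21−2→G=2, 21−8→G=1. Hits: 1.
Stack C: need g' = 2⊕2 = 0. Options: 8−2→G=1, 8−8→G=0. Hits: 1.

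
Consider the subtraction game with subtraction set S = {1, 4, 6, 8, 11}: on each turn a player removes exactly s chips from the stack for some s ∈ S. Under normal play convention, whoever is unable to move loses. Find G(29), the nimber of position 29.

n :  0  1  2  3  4  5  6  7  8  9 10 11 12 13 14 15 16 17 18 19 20 21 22 23 24 25 26 27 28 29
G :  0  1  0  1  2  0  1  0  1  2  3  2  0  1  0  1  2  0  1  0  1  2  3  2  0  1  0  1  2  0

0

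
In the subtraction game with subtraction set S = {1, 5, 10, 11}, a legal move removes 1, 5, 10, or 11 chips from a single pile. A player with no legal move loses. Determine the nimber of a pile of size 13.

3

n :  0  1  2  3  4  5  6  7  8  9 10 11 12 13
G :  0  1  0  1  0  1  0  1  0  1  2  3  2  3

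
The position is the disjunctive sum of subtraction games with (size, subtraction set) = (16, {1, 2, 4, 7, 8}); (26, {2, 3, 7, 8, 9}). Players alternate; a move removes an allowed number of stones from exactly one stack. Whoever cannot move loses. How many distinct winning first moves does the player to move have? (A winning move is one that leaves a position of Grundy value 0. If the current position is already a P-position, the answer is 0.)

Stack A, S = {1, 2, 4, 7, 8}:
n :  0  1  2  3  4  5  6  7  8  9 10 11 12 13 14 15 16
G :  0  1  2  0  1  2  0  1  2  0  1  2  0  1  2  0  1
G_A(16) = 1.
Stack B, S = {2, 3, 7, 8, 9}:
G(0) = 0
G(1) = mex{} = 0
G(2) = mex{0} = 1
G(3) = mex{0,0} = 1
G(4) = mex{1,0} = 2
G(5) = mex{1,1} = 0
G(6) = mex{2,1} = 0
G(7) = mex{0,2,0} = 1
G(8) = mex{0,0,0,0} = 1
G(9) = mex{1,0,1,0,0} = 2
G(10) = mex{1,1,1,1,0} = 2
G(11) = mex{2,1,2,1,1} = 0
G(12) = mex{2,2,0,2,1} = 3
G(13) = mex{0,2,0,0,2} = 1
G(14) = mex{3,0,1,0,0} = 2
G(15) = mex{1,3,1,1,0} = 2
G(16) = mex{2,1,2,1,1} = 0
G(17) = mex{2,2,2,2,1} = 0
G(18) = mex{0,2,0,2,2} = 1
G(19) = mex{0,0,3,0,2} = 1
G(20) = mex{1,0,1,3,0} = 2
G(21) = mex{1,1,2,1,3} = 0
G(22) = mex{2,1,2,2,1} = 0
G(23) = mex{0,2,0,2,2} = 1
G(24) = mex{0,0,0,0,2} = 1
G(25) = mex{1,0,1,0,0} = 2
G(26) = mex{1,1,1,1,0} = 2
G_B(26) = 2.
Combined Grundy value = 1 ⊕ 2 = 3.
A winning move leaves total XOR = 0, i.e. changes one component's Grundy value g to g ⊕ X where X is the current total.
Stack A: need g' = 1⊕3 = 2. Options: 16−1→G=0, 16−2→G=2, 16−4→G=0, 16−7→G=0, 16−8→G=2. Hits: 2.
Stack B: need g' = 2⊕3 = 1. Options: 26−2→G=1, 26−3→G=1, 26−7→G=1, 26−8→G=1, 26−9→G=0. Hits: 4.

6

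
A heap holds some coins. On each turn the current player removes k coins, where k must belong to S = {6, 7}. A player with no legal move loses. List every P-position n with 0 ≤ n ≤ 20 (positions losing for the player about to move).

G(0) = 0
G(1) = mex{} = 0
G(2) = mex{} = 0
G(3) = mex{} = 0
G(4) = mex{} = 0
G(5) = mex{} = 0
G(6) = mex{0} = 1
G(7) = mex{0,0} = 1
G(8) = mex{0,0} = 1
G(9) = mex{0,0} = 1
G(10) = mex{0,0} = 1
G(11) = mex{0,0} = 1
G(12) = mex{1,0} = 2
G(13) = mex{1,1} = 0
G(14) = mex{1,1} = 0
G(15) = mex{1,1} = 0
G(16) = mex{1,1} = 0
G(17) = mex{1,1} = 0
G(18) = mex{2,1} = 0
G(19) = mex{0,2} = 1
G(20) = mex{0,0} = 1
P-positions are exactly the n with G(n) = 0.

0, 1, 2, 3, 4, 5, 13, 14, 15, 16, 17, 18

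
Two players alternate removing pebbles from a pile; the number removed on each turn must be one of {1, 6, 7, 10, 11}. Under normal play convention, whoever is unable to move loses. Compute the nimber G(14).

4

n :  0  1  2  3  4  5  6  7  8  9 10 11 12 13 14
G :  0  1  0  1  0  1  2  3  2  3  2  3  4  5  4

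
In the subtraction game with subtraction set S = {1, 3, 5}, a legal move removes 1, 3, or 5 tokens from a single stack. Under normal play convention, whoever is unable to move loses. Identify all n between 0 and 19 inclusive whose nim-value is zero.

0, 2, 4, 6, 8, 10, 12, 14, 16, 18

n :  0  1  2  3  4  5  6  7  8  9 10 11 12 13 14 15 16 17 18 19
G :  0  1  0  1  0  1  0  1  0  1  0  1  0  1  0  1  0  1  0  1
P-positions are exactly the n with G(n) = 0.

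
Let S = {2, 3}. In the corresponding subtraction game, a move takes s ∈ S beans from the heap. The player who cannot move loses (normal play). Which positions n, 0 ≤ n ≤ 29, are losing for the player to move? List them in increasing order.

G(0) = 0
G(1) = mex{} = 0
G(2) = mex{0} = 1
G(3) = mex{0,0} = 1
G(4) = mex{1,0} = 2
G(5) = mex{1,1} = 0
G(6) = mex{2,1} = 0
G(7) = mex{0,2} = 1
G(8) = mex{0,0} = 1
G(9) = mex{1,0} = 2
G(10) = mex{1,1} = 0
G(11) = mex{2,1} = 0
G(12) = mex{0,2} = 1
G(13) = mex{0,0} = 1
G(14) = mex{1,0} = 2
G(15) = mex{1,1} = 0
G(16) = mex{2,1} = 0
G(17) = mex{0,2} = 1
G(18) = mex{0,0} = 1
G(19) = mex{1,0} = 2
G(20) = mex{1,1} = 0
G(21) = mex{2,1} = 0
G(22) = mex{0,2} = 1
G(23) = mex{0,0} = 1
G(24) = mex{1,0} = 2
G(25) = mex{1,1} = 0
G(26) = mex{2,1} = 0
G(27) = mex{0,2} = 1
G(28) = mex{0,0} = 1
G(29) = mex{1,0} = 2
P-positions are exactly the n with G(n) = 0.

0, 1, 5, 6, 10, 11, 15, 16, 20, 21, 25, 26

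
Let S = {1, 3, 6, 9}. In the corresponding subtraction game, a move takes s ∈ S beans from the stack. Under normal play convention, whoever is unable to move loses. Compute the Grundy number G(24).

0

G(0) = 0
G(1) = mex{0} = 1
G(2) = mex{1} = 0
G(3) = mex{0,0} = 1
G(4) = mex{1,1} = 0
G(5) = mex{0,0} = 1
G(6) = mex{1,1,0} = 2
G(7) = mex{2,0,1} = 3
G(8) = mex{3,1,0} = 2
G(9) = mex{2,2,1,0} = 3
G(10) = mex{3,3,0,1} = 2
G(11) = mex{2,2,1,0} = 3
G(12) = mex{3,3,2,1} = 0
G(13) = mex{0,2,3,0} = 1
G(14) = mex{1,3,2,1} = 0
G(15) = mex{0,0,3,2} = 1
G(16) = mex{1,1,2,3} = 0
G(17) = mex{0,0,3,2} = 1
G(18) = mex{1,1,0,3} = 2
G(19) = mex{2,0,1,2} = 3
G(20) = mex{3,1,0,3} = 2
G(21) = mex{2,2,1,0} = 3
G(22) = mex{3,3,0,1} = 2
G(23) = mex{2,2,1,0} = 3
G(24) = mex{3,3,2,1} = 0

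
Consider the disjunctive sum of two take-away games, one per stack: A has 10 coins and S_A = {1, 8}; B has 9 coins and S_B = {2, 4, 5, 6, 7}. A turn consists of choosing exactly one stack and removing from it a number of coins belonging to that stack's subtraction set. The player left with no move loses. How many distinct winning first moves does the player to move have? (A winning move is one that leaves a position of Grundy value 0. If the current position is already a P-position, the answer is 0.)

4

Stack A, S = {1, 8}:
n :  0  1  2  3  4  5  6  7  8  9 10
G :  0  1  0  1  0  1  0  1  2  0  1
G_A(10) = 1.
Stack B, S = {2, 4, 5, 6, 7}:
G(0) = 0
G(1) = mex{} = 0
G(2) = mex{0} = 1
G(3) = mex{0} = 1
G(4) = mex{1,0} = 2
G(5) = mex{1,0,0} = 2
G(6) = mex{2,1,0,0} = 3
G(7) = mex{2,1,1,0,0} = 3
G(8) = mex{3,2,1,1,0} = 4
G(9) = mex{3,2,2,1,1} = 0
G_B(9) = 0.
Combined Grundy value = 1 ⊕ 0 = 1.
A winning move leaves total XOR = 0, i.e. changes one component's Grundy value g to g ⊕ X where X is the current total.
Stack A: need g' = 1⊕1 = 0. Options: 10−1→G=0, 10−8→G=0. Hits: 2.
Stack B: need g' = 0⊕1 = 1. Options: 9−2→G=3, 9−4→G=2, 9−5→G=2, 9−6→G=1, 9−7→G=1. Hits: 2.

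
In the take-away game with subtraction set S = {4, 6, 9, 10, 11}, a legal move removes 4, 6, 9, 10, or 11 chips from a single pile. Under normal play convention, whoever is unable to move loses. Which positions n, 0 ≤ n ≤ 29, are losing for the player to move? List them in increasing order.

0, 1, 2, 3, 15, 16, 17, 18

n :  0  1  2  3  4  5  6  7  8  9 10 11 12 13 14 15 16 17 18 19 20 21 22 23 24 25 26 27 28 29
G :  0  0  0  0  1  1  1  1  2  2  2  2  3  3  3  0  0  0  0  1  1  1  1  2  2  2  2  3  3  3
P-positions are exactly the n with G(n) = 0.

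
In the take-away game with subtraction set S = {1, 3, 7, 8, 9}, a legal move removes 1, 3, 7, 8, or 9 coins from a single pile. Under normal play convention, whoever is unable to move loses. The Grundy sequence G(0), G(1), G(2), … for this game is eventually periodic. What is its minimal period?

G(0) = 0
G(1) = mex{0} = 1
G(2) = mex{1} = 0
G(3) = mex{0,0} = 1
G(4) = mex{1,1} = 0
G(5) = mex{0,0} = 1
G(6) = mex{1,1} = 0
G(7) = mex{0,0,0} = 1
G(8) = mex{1,1,1,0} = 2
G(9) = mex{2,0,0,1,0} = 3
G(10) = mex{3,1,1,0,1} = 2
G(11) = mex{2,2,0,1,0} = 3
G(12) = mex{3,3,1,0,1} = 2
G(13) = mex{2,2,0,1,0} = 3
G(14) = mex{3,3,1,0,1} = 2
G(15) = mex{2,2,2,1,0} = 3
G(16) = mex{3,3,3,2,1} = 0
G(17) = mex{0,2,2,3,2} = 1
G(18) = mex{1,3,3,2,3} = 0
G(19) = mex{0,0,2,3,2} = 1
G(20) = mex{1,1,3,2,3} = 0
G(21) = mex{0,0,2,3,2} = 1
G(22) = mex{1,1,3,2,3} = 0
G(23) = mex{0,0,0,3,2} = 1
G(24) = mex{1,1,1,0,3} = 2
G(25) = mex{2,0,0,1,0} = 3
G(26) = mex{3,1,1,0,1} = 2
G(27) = mex{2,2,0,1,0} = 3
G(28) = mex{3,3,1,0,1} = 2
G(29) = mex{2,2,0,1,0} = 3
G(30) = mex{3,3,1,0,1} = 2
G(31) = mex{2,2,2,1,0} = 3
G(32) = mex{3,3,3,2,1} = 0
G(33) = mex{0,2,2,3,2} = 1
G(n+16) = G(n) holds for n = 0,…,8 (a full window of length max(S) = 9), so the sequence is purely periodic with period 16.

16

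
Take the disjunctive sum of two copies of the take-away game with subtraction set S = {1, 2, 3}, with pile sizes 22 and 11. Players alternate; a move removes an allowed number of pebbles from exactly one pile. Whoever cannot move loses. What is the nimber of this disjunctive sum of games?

All piles use S = {1, 2, 3}:
n :  0  1  2  3  4  5  6  7  8  9 10 11 12 13 14 15 16 17 18 19 20 21 22
G :  0  1  2  3  0  1  2  3  0  1  2  3  0  1  2  3  0  1  2  3  0  1  2
Pile A: G(22) = 2.
Pile B: G(11) = 3.
Combined Grundy value = 2 ⊕ 3 = 1.

1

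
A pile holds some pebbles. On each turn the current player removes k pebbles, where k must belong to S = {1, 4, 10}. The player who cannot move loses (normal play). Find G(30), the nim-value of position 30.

1

n :  0  1  2  3  4  5  6  7  8  9 10 11 12 13 14 15 16 17 18 19 20 21 22 23 24 25 26 27 28 29 30
G :  0  1  0  1  2  0  1  0  1  2  3  2  3  0  1  3  0  1  0  1  2  0  1  2  0  1  2  0  1  0  1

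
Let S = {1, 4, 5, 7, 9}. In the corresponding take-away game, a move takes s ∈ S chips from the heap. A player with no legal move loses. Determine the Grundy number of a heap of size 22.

G(0) = 0
G(1) = mex{0} = 1
G(2) = mex{1} = 0
G(3) = mex{0} = 1
G(4) = mex{1,0} = 2
G(5) = mex{2,1,0} = 3
G(6) = mex{3,0,1} = 2
G(7) = mex{2,1,0,0} = 3
G(8) = mex{3,2,1,1} = 0
G(9) = mex{0,3,2,0,0} = 1
G(10) = mex{1,2,3,1,1} = 0
G(11) = mex{0,3,2,2,0} = 1
G(12) = mex{1,0,3,3,1} = 2
G(13) = mex{2,1,0,2,2} = 3
G(14) = mex{3,0,1,3,3} = 2
G(15) = mex{2,1,0,0,2} = 3
G(16) = mex{3,2,1,1,3} = 0
G(17) = mex{0,3,2,0,0} = 1
G(18) = mex{1,2,3,1,1} = 0
G(19) = mex{0,3,2,2,0} = 1
G(20) = mex{1,0,3,3,1} = 2
G(21) = mex{2,1,0,2,2} = 3
G(22) = mex{3,0,1,3,3} = 2

2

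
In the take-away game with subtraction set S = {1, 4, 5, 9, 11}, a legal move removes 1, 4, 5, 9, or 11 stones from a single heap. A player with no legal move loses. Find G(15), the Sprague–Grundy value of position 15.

n :  0  1  2  3  4  5  6  7  8  9 10 11 12 13 14 15
G :  0  1  0  1  2  3  2  3  0  1  0  1  2  3  2  3

3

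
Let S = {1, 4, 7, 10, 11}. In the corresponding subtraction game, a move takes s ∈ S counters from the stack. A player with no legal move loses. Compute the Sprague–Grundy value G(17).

n :  0  1  2  3  4  5  6  7  8  9 10 11 12 13 14 15 16 17
G :  0  1  0  1  2  0  1  2  0  1  2  3  2  3  0  1  3  0

0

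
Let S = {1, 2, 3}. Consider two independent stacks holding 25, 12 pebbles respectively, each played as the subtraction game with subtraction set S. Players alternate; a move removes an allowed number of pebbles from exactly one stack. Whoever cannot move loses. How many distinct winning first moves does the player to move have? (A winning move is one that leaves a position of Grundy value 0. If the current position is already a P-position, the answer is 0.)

2

All stacks use S = {1, 2, 3}:
n :  0  1  2  3  4  5  6  7  8  9 10 11 12 13 14 15 16 17 18 19 20 21 22 23 24 25
G :  0  1  2  3  0  1  2  3  0  1  2  3  0  1  2  3  0  1  2  3  0  1  2  3  0  1
Stack A: G(25) = 1.
Stack B: G(12) = 0.
Combined Grundy value = 1 ⊕ 0 = 1.
A winning move leaves total XOR = 0, i.e. changes one component's Grundy value g to g ⊕ X where X is the current total.
Stack A: need g' = 1⊕1 = 0. Options: 25−1→G=0, 25−2→G=3, 25−3→G=2. Hits: 1.
Stack B: need g' = 0⊕1 = 1. Options: 12−1→G=3, 12−2→G=2, 12−3→G=1. Hits: 1.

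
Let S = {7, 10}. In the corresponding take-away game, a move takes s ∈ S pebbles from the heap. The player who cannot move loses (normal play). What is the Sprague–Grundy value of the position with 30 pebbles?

n :  0  1  2  3  4  5  6  7  8  9 10 11 12 13 14 15 16 17 18 19 20 21 22 23 24 25 26 27 28 29 30
G :  0  0  0  0  0  0  0  1  1  1  1  1  1  1  2  2  2  0  0  0  0  0  0  0  1  1  1  1  1  1  1

1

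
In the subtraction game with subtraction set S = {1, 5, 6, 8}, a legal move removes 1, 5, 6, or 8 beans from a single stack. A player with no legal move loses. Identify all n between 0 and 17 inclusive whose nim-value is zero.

0, 2, 4, 11, 13, 15

G(0) = 0
G(1) = mex{0} = 1
G(2) = mex{1} = 0
G(3) = mex{0} = 1
G(4) = mex{1} = 0
G(5) = mex{0,0} = 1
G(6) = mex{1,1,0} = 2
G(7) = mex{2,0,1} = 3
G(8) = mex{3,1,0,0} = 2
G(9) = mex{2,0,1,1} = 3
G(10) = mex{3,1,0,0} = 2
G(11) = mex{2,2,1,1} = 0
G(12) = mex{0,3,2,0} = 1
G(13) = mex{1,2,3,1} = 0
G(14) = mex{0,3,2,2} = 1
G(15) = mex{1,2,3,3} = 0
G(16) = mex{0,0,2,2} = 1
G(17) = mex{1,1,0,3} = 2
P-positions are exactly the n with G(n) = 0.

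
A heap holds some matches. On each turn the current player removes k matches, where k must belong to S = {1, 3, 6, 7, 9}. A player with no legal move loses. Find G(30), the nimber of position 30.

G(0) = 0
G(1) = mex{0} = 1
G(2) = mex{1} = 0
G(3) = mex{0,0} = 1
G(4) = mex{1,1} = 0
G(5) = mex{0,0} = 1
G(6) = mex{1,1,0} = 2
G(7) = mex{2,0,1,0} = 3
G(8) = mex{3,1,0,1} = 2
G(9) = mex{2,2,1,0,0} = 3
G(10) = mex{3,3,0,1,1} = 2
G(11) = mex{2,2,1,0,0} = 3
G(12) = mex{3,3,2,1,1} = 0
G(13) = mex{0,2,3,2,0} = 1
G(14) = mex{1,3,2,3,1} = 0
G(15) = mex{0,0,3,2,2} = 1
G(16) = mex{1,1,2,3,3} = 0
G(17) = mex{0,0,3,2,2} = 1
G(18) = mex{1,1,0,3,3} = 2
G(19) = mex{2,0,1,0,2} = 3
G(20) = mex{3,1,0,1,3} = 2
G(21) = mex{2,2,1,0,0} = 3
G(22) = mex{3,3,0,1,1} = 2
G(23) = mex{2,2,1,0,0} = 3
G(24) = mex{3,3,2,1,1} = 0
G(25) = mex{0,2,3,2,0} = 1
G(26) = mex{1,3,2,3,1} = 0
G(27) = mex{0,0,3,2,2} = 1
G(28) = mex{1,1,2,3,3} = 0
G(29) = mex{0,0,3,2,2} = 1
G(30) = mex{1,1,0,3,3} = 2

2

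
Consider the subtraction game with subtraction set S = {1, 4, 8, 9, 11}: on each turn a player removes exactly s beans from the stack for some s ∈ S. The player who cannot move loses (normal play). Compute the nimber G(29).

0

n :  0  1  2  3  4  5  6  7  8  9 10 11 12 13 14 15 16 17 18 19 20 21 22 23 24 25 26 27 28 29
G :  0  1  0  1  2  0  1  0  1  2  3  2  0  1  2  3  2  0  1  0  1  2  0  1  0  1  2  3  2  0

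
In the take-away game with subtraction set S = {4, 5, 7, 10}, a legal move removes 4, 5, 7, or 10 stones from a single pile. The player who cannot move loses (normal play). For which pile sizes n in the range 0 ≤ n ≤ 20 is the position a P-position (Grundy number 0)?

0, 1, 2, 3, 14, 15, 16, 17

G(0) = 0
G(1) = mex{} = 0
G(2) = mex{} = 0
G(3) = mex{} = 0
G(4) = mex{0} = 1
G(5) = mex{0,0} = 1
G(6) = mex{0,0} = 1
G(7) = mex{0,0,0} = 1
G(8) = mex{1,0,0} = 2
G(9) = mex{1,1,0} = 2
G(10) = mex{1,1,0,0} = 2
G(11) = mex{1,1,1,0} = 2
G(12) = mex{2,1,1,0} = 3
G(13) = mex{2,2,1,0} = 3
G(14) = mex{2,2,1,1} = 0
G(15) = mex{2,2,2,1} = 0
G(16) = mex{3,2,2,1} = 0
G(17) = mex{3,3,2,1} = 0
G(18) = mex{0,3,2,2} = 1
G(19) = mex{0,0,3,2} = 1
G(20) = mex{0,0,3,2} = 1
P-positions are exactly the n with G(n) = 0.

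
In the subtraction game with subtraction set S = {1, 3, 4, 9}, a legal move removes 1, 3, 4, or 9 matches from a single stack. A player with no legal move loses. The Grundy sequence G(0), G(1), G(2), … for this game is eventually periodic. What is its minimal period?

12

G(0) = 0
G(1) = mex{0} = 1
G(2) = mex{1} = 0
G(3) = mex{0,0} = 1
G(4) = mex{1,1,0} = 2
G(5) = mex{2,0,1} = 3
G(6) = mex{3,1,0} = 2
G(7) = mex{2,2,1} = 0
G(8) = mex{0,3,2} = 1
G(9) = mex{1,2,3,0} = 4
G(10) = mex{4,0,2,1} = 3
G(11) = mex{3,1,0,0} = 2
G(12) = mex{2,4,1,1} = 0
G(13) = mex{0,3,4,2} = 1
G(14) = mex{1,2,3,3} = 0
G(15) = mex{0,0,2,2} = 1
G(16) = mex{1,1,0,0} = 2
G(17) = mex{2,0,1,1} = 3
G(18) = mex{3,1,0,4} = 2
G(19) = mex{2,2,1,3} = 0
G(20) = mex{0,3,2,2} = 1
G(21) = mex{1,2,3,0} = 4
G(22) = mex{4,0,2,1} = 3
G(23) = mex{3,1,0,0} = 2
G(24) = mex{2,4,1,1} = 0
G(25) = mex{0,3,4,2} = 1
G(n+12) = G(n) holds for n = 0,…,8 (a full window of length max(S) = 9), so the sequence is purely periodic with period 12.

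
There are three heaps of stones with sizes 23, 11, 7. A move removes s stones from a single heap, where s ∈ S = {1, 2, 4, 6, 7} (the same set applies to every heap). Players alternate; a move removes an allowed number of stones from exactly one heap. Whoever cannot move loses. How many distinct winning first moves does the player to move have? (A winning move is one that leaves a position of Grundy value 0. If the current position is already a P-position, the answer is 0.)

All heaps use S = {1, 2, 4, 6, 7}:
G(0) = 0
G(1) = mex{0} = 1
G(2) = mex{1,0} = 2
G(3) = mex{2,1} = 0
G(4) = mex{0,2,0} = 1
G(5) = mex{1,0,1} = 2
G(6) = mex{2,1,2,0} = 3
G(7) = mex{3,2,0,1,0} = 4
G(8) = mex{4,3,1,2,1} = 0
G(9) = mex{0,4,2,0,2} = 1
G(10) = mex{1,0,3,1,0} = 2
G(11) = mex{2,1,4,2,1} = 0
G(12) = mex{0,2,0,3,2} = 1
G(13) = mex{1,0,1,4,3} = 2
G(14) = mex{2,1,2,0,4} = 3
G(15) = mex{3,2,0,1,0} = 4
G(16) = mex{4,3,1,2,1} = 0
G(17) = mex{0,4,2,0,2} = 1
G(18) = mex{1,0,3,1,0} = 2
G(19) = mex{2,1,4,2,1} = 0
G(20) = mex{0,2,0,3,2} = 1
G(21) = mex{1,0,1,4,3} = 2
G(22) = mex{2,1,2,0,4} = 3
G(23) = mex{3,2,0,1,0} = 4
Heap A: G(23) = 4.
Heap B: G(11) = 0.
Heap C: G(7) = 4.
Combined Grundy value = 4 ⊕ 0 ⊕ 4 = 0.
A winning move leaves total XOR = 0, i.e. changes one component's Grundy value g to g ⊕ X where X is the current total.
Heap A: target g' = 4⊕0 = 4, but every legal move changes the Grundy value (mex property), so 0 moves.
Heap B: target g' = 0⊕0 = 0, but every legal move changes the Grundy value (mex property), so 0 moves.
Heap C: target g' = 4⊕0 = 4, but every legal move changes the Grundy value (mex property), so 0 moves.

0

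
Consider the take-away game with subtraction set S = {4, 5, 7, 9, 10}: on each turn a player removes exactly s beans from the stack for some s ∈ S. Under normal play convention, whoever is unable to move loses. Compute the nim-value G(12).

3

G(0) = 0
G(1) = mex{} = 0
G(2) = mex{} = 0
G(3) = mex{} = 0
G(4) = mex{0} = 1
G(5) = mex{0,0} = 1
G(6) = mex{0,0} = 1
G(7) = mex{0,0,0} = 1
G(8) = mex{1,0,0} = 2
G(9) = mex{1,1,0,0} = 2
G(10) = mex{1,1,0,0,0} = 2
G(11) = mex{1,1,1,0,0} = 2
G(12) = mex{2,1,1,0,0} = 3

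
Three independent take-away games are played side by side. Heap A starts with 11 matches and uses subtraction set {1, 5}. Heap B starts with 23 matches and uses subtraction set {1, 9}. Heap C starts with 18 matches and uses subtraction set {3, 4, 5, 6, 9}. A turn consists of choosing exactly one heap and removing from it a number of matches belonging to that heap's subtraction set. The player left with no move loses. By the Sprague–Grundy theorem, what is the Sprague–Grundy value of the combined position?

Heap A, S = {1, 5}:
n :  0  1  2  3  4  5  6  7  8  9 10 11
G :  0  1  0  1  0  1  0  1  0  1  0  1
G_A(11) = 1.
Heap B, S = {1, 9}:
n :  0  1  2  3  4  5  6  7  8  9 10 11 12 13 14 15 16 17 18 19 20 21 22 23
G :  0  1  0  1  0  1  0  1  0  1  0  1  0  1  0  1  0  1  0  1  0  1  0  1
G_B(23) = 1.
Heap C, S = {3, 4, 5, 6, 9}:
n :  0  1  2  3  4  5  6  7  8  9 10 11 12 13 14 15 16 17 18
G :  0  0  0  1  1  1  2  2  2  3  3  3  0  0  0  1  1  1  2
G_C(18) = 2.
Combined Grundy value = 1 ⊕ 1 ⊕ 2 = 2.

2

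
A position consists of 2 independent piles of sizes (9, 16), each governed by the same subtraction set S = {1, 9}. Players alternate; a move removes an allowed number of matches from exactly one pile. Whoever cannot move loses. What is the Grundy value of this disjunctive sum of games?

1

All piles use S = {1, 9}:
n :  0  1  2  3  4  5  6  7  8  9 10 11 12 13 14 15 16
G :  0  1  0  1  0  1  0  1  0  1  0  1  0  1  0  1  0
Pile A: G(9) = 1.
Pile B: G(16) = 0.
Combined Grundy value = 1 ⊕ 0 = 1.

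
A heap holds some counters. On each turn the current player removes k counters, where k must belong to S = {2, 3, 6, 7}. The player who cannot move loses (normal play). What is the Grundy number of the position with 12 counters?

1

G(0) = 0
G(1) = mex{} = 0
G(2) = mex{0} = 1
G(3) = mex{0,0} = 1
G(4) = mex{1,0} = 2
G(5) = mex{1,1} = 0
G(6) = mex{2,1,0} = 3
G(7) = mex{0,2,0,0} = 1
G(8) = mex{3,0,1,0} = 2
G(9) = mex{1,3,1,1} = 0
G(10) = mex{2,1,2,1} = 0
G(11) = mex{0,2,0,2} = 1
G(12) = mex{0,0,3,0} = 1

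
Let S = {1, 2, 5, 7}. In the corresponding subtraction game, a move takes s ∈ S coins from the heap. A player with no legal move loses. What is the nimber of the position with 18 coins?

0

G(0) = 0
G(1) = mex{0} = 1
G(2) = mex{1,0} = 2
G(3) = mex{2,1} = 0
G(4) = mex{0,2} = 1
G(5) = mex{1,0,0} = 2
G(6) = mex{2,1,1} = 0
G(7) = mex{0,2,2,0} = 1
G(8) = mex{1,0,0,1} = 2
G(9) = mex{2,1,1,2} = 0
G(10) = mex{0,2,2,0} = 1
G(11) = mex{1,0,0,1} = 2
G(12) = mex{2,1,1,2} = 0
G(13) = mex{0,2,2,0} = 1
G(14) = mex{1,0,0,1} = 2
G(15) = mex{2,1,1,2} = 0
G(16) = mex{0,2,2,0} = 1
G(17) = mex{1,0,0,1} = 2
G(18) = mex{2,1,1,2} = 0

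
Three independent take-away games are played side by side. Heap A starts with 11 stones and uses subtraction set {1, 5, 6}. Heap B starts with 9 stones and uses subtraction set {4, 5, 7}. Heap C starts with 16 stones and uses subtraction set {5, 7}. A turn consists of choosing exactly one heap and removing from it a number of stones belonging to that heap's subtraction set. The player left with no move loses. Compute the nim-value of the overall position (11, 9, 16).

Heap A, S = {1, 5, 6}:
G(0) = 0
G(1) = mex{0} = 1
G(2) = mex{1} = 0
G(3) = mex{0} = 1
G(4) = mex{1} = 0
G(5) = mex{0,0} = 1
G(6) = mex{1,1,0} = 2
G(7) = mex{2,0,1} = 3
G(8) = mex{3,1,0} = 2
G(9) = mex{2,0,1} = 3
G(10) = mex{3,1,0} = 2
G(11) = mex{2,2,1} = 0
G_A(11) = 0.
Heap B, S = {4, 5, 7}:
G(0) = 0
G(1) = mex{} = 0
G(2) = mex{} = 0
G(3) = mex{} = 0
G(4) = mex{0} = 1
G(5) = mex{0,0} = 1
G(6) = mex{0,0} = 1
G(7) = mex{0,0,0} = 1
G(8) = mex{1,0,0} = 2
G(9) = mex{1,1,0} = 2
G_B(9) = 2.
Heap C, S = {5, 7}:
n :  0  1  2  3  4  5  6  7  8  9 10 11 12 13 14 15 16
G :  0  0  0  0  0  1  1  1  1  1  2  2  0  0  0  0  0
G_C(16) = 0.
Combined Grundy value = 0 ⊕ 2 ⊕ 0 = 2.

2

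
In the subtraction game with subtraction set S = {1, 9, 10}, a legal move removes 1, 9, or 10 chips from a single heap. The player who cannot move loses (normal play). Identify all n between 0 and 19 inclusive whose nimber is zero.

G(0) = 0
G(1) = mex{0} = 1
G(2) = mex{1} = 0
G(3) = mex{0} = 1
G(4) = mex{1} = 0
G(5) = mex{0} = 1
G(6) = mex{1} = 0
G(7) = mex{0} = 1
G(8) = mex{1} = 0
G(9) = mex{0,0} = 1
G(10) = mex{1,1,0} = 2
G(11) = mex{2,0,1} = 3
G(12) = mex{3,1,0} = 2
G(13) = mex{2,0,1} = 3
G(14) = mex{3,1,0} = 2
G(15) = mex{2,0,1} = 3
G(16) = mex{3,1,0} = 2
G(17) = mex{2,0,1} = 3
G(18) = mex{3,1,0} = 2
G(19) = mex{2,2,1} = 0
P-positions are exactly the n with G(n) = 0.

0, 2, 4, 6, 8, 19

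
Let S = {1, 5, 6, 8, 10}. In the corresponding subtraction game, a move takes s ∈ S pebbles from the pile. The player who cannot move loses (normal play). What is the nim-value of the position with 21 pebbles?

2

n :  0  1  2  3  4  5  6  7  8  9 10 11 12 13 14 15 16 17 18 19 20 21
G :  0  1  0  1  0  1  2  3  2  3  2  0  1  0  1  0  1  2  3  2  3  2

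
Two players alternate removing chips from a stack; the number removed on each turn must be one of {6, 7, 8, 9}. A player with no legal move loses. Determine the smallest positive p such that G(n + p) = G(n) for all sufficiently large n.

n :  0  1  2  3  4  5  6  7  8  9 10 11 12 13 14 15 16 17 18 19 20 21 22 23 24 25 26 27 28 29 30 31
G :  0  0  0  0  0  0  1  1  1  1  1  1  2  2  2  0  0  0  0  0  0  1  1  1  1  1  1  2  2  2  0  0
G(n+15) = G(n) holds for n = 0,…,8 (a full window of length max(S) = 9), so the sequence is purely periodic with period 15.

15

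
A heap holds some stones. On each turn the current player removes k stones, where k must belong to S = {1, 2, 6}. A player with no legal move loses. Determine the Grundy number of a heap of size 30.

n :  0  1  2  3  4  5  6  7  8  9 10 11 12 13 14 15 16 17 18 19 20 21 22 23 24 25 26 27 28 29 30
G :  0  1  2  0  1  2  3  0  1  2  0  1  2  3  0  1  2  0  1  2  3  0  1  2  0  1  2  3  0  1  2

2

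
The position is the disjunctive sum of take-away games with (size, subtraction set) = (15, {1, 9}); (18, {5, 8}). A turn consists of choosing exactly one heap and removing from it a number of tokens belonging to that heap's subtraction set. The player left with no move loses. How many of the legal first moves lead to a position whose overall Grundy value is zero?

Heap A, S = {1, 9}:
n :  0  1  2  3  4  5  6  7  8  9 10 11 12 13 14 15
G :  0  1  0  1  0  1  0  1  0  1  0  1  0  1  0  1
G_A(15) = 1.
Heap B, S = {5, 8}:
G(0) = 0
G(1) = mex{} = 0
G(2) = mex{} = 0
G(3) = mex{} = 0
G(4) = mex{} = 0
G(5) = mex{0} = 1
G(6) = mex{0} = 1
G(7) = mex{0} = 1
G(8) = mex{0,0} = 1
G(9) = mex{0,0} = 1
G(10) = mex{1,0} = 2
G(11) = mex{1,0} = 2
G(12) = mex{1,0} = 2
G(13) = mex{1,1} = 0
G(14) = mex{1,1} = 0
G(15) = mex{2,1} = 0
G(16) = mex{2,1} = 0
G(17) = mex{2,1} = 0
G(18) = mex{0,2} = 1
G_B(18) = 1.
Combined Grundy value = 1 ⊕ 1 = 0.
A winning move leaves total XOR = 0, i.e. changes one component's Grundy value g to g ⊕ X where X is the current total.
Heap A: target g' = 1⊕0 = 1, but every legal move changes the Grundy value (mex property), so 0 moves.
Heap B: target g' = 1⊕0 = 1, but every legal move changes the Grundy value (mex property), so 0 moves.

0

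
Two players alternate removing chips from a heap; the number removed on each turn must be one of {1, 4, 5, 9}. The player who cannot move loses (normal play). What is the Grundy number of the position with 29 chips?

n :  0  1  2  3  4  5  6  7  8  9 10 11 12 13 14 15 16 17 18 19 20 21 22 23 24 25 26 27 28 29
G :  0  1  0  1  2  3  2  3  0  1  0  1  2  3  2  3  0  1  0  1  2  3  2  3  0  1  0  1  2  3

3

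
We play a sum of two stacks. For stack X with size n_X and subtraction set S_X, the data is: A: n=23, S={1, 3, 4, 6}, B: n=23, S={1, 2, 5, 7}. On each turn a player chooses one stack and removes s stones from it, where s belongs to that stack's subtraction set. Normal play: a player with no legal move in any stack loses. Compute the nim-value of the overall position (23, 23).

Stack A, S = {1, 3, 4, 6}:
n :  0  1  2  3  4  5  6  7  8  9 10 11 12 13 14 15 16 17 18 19 20 21 22 23
G :  0  1  0  1  2  3  2  0  1  0  1  2  3  2  0  1  0  1  2  3  2  0  1  0
G_A(23) = 0.
Stack B, S = {1, 2, 5, 7}:
n :  0  1  2  3  4  5  6  7  8  9 10 11 12 13 14 15 16 17 18 19 20 21 22 23
G :  0  1  2  0  1  2  0  1  2  0  1  2  0  1  2  0  1  2  0  1  2  0  1  2
G_B(23) = 2.
Combined Grundy value = 0 ⊕ 2 = 2.

2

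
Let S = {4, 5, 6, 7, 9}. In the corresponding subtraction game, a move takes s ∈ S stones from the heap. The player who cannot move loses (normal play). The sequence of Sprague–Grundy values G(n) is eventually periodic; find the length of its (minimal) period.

G(0) = 0
G(1) = mex{} = 0
G(2) = mex{} = 0
G(3) = mex{} = 0
G(4) = mex{0} = 1
G(5) = mex{0,0} = 1
G(6) = mex{0,0,0} = 1
G(7) = mex{0,0,0,0} = 1
G(8) = mex{1,0,0,0} = 2
G(9) = mex{1,1,0,0,0} = 2
G(10) = mex{1,1,1,0,0} = 2
G(11) = mex{1,1,1,1,0} = 2
G(12) = mex{2,1,1,1,0} = 3
G(13) = mex{2,2,1,1,1} = 0
G(14) = mex{2,2,2,1,1} = 0
G(15) = mex{2,2,2,2,1} = 0
G(16) = mex{3,2,2,2,1} = 0
G(17) = mex{0,3,2,2,2} = 1
G(18) = mex{0,0,3,2,2} = 1
G(19) = mex{0,0,0,3,2} = 1
G(20) = mex{0,0,0,0,2} = 1
G(21) = mex{1,0,0,0,3} = 2
G(22) = mex{1,1,0,0,0} = 2
G(23) = mex{1,1,1,0,0} = 2
G(24) = mex{1,1,1,1,0} = 2
G(25) = mex{2,1,1,1,0} = 3
G(26) = mex{2,2,1,1,1} = 0
G(27) = mex{2,2,2,1,1} = 0
G(n+13) = G(n) holds for n = 0,…,8 (a full window of length max(S) = 9), so the sequence is purely periodic with period 13.

13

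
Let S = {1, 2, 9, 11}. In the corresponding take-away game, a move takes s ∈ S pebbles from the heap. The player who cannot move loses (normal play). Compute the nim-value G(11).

1

n :  0  1  2  3  4  5  6  7  8  9 10 11
G :  0  1  2  0  1  2  0  1  2  3  0  1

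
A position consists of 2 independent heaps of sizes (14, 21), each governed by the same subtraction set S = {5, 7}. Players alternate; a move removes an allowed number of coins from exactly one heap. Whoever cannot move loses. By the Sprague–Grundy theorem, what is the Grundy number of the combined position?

1

All heaps use S = {5, 7}:
G(0) = 0
G(1) = mex{} = 0
G(2) = mex{} = 0
G(3) = mex{} = 0
G(4) = mex{} = 0
G(5) = mex{0} = 1
G(6) = mex{0} = 1
G(7) = mex{0,0} = 1
G(8) = mex{0,0} = 1
G(9) = mex{0,0} = 1
G(10) = mex{1,0} = 2
G(11) = mex{1,0} = 2
G(12) = mex{1,1} = 0
G(13) = mex{1,1} = 0
G(14) = mex{1,1} = 0
G(15) = mex{2,1} = 0
G(16) = mex{2,1} = 0
G(17) = mex{0,2} = 1
G(18) = mex{0,2} = 1
G(19) = mex{0,0} = 1
G(20) = mex{0,0} = 1
G(21) = mex{0,0} = 1
Heap A: G(14) = 0.
Heap B: G(21) = 1.
Combined Grundy value = 0 ⊕ 1 = 1.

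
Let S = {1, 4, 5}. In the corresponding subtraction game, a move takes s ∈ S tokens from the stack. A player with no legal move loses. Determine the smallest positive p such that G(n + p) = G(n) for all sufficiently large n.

8

n :  0  1  2  3  4  5  6  7  8  9 10 11 12 13 14 15 16 17
G :  0  1  0  1  2  3  2  3  0  1  0  1  2  3  2  3  0  1
G(n+8) = G(n) holds for n = 0,…,4 (a full window of length max(S) = 5), so the sequence is purely periodic with period 8.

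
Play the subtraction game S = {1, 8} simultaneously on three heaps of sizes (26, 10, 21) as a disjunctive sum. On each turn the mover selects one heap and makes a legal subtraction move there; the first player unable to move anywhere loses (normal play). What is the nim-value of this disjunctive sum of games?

2

All heaps use S = {1, 8}:
n :  0  1  2  3  4  5  6  7  8  9 10 11 12 13 14 15 16 17 18 19 20 21 22 23 24 25 26
G :  0  1  0  1  0  1  0  1  2  0  1  0  1  0  1  0  1  2  0  1  0  1  0  1  0  1  2
Heap A: G(26) = 2.
Heap B: G(10) = 1.
Heap C: G(21) = 1.
Combined Grundy value = 2 ⊕ 1 ⊕ 1 = 2.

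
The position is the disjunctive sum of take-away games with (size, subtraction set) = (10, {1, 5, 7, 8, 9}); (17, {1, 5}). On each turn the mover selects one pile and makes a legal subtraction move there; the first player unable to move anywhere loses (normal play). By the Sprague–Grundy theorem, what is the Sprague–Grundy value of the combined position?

Pile A, S = {1, 5, 7, 8, 9}:
G(0) = 0
G(1) = mex{0} = 1
G(2) = mex{1} = 0
G(3) = mex{0} = 1
G(4) = mex{1} = 0
G(5) = mex{0,0} = 1
G(6) = mex{1,1} = 0
G(7) = mex{0,0,0} = 1
G(8) = mex{1,1,1,0} = 2
G(9) = mex{2,0,0,1,0} = 3
G(10) = mex{3,1,1,0,1} = 2
G_A(10) = 2.
Pile B, S = {1, 5}:
n :  0  1  2  3  4  5  6  7  8  9 10 11 12 13 14 15 16 17
G :  0  1  0  1  0  1  0  1  0  1  0  1  0  1  0  1  0  1
G_B(17) = 1.
Combined Grundy value = 2 ⊕ 1 = 3.

3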